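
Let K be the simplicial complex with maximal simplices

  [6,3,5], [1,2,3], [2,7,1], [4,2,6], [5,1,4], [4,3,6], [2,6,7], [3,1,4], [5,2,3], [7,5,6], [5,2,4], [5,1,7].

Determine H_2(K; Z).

H_2 = 0.

Order the vertices as 1 < 2 < 3 < 4 < 5 < 6 < 7. Listing each simplex with vertices in this order, K has dimension 2 with simplices:

  0-simplices (7): [1], [2], [3], [4], [5], [6], [7]
  1-simplices (18): [1,2], [1,3], [1,4], [1,5], [1,7], [2,3], [2,4], [2,5], [2,6], [2,7], [3,4], [3,5], [3,6], [4,5], [4,6], [5,6], [5,7], [6,7]
  2-simplices (12): [1,2,3], [1,2,7], [1,3,4], [1,4,5], [1,5,7], [2,3,5], [2,4,5], [2,4,6], [2,6,7], [3,4,6], [3,5,6], [5,6,7]

Hence C_0 ≅ Z^7, C_1 ≅ Z^18, C_2 ≅ Z^12.

The boundary map ∂_1: C_1 → C_0 is given by ∂[p,q] = [q] − [p].
As a 7×18 matrix over Z this has rank 6, with invariant factors (1,1,1,1,1,1).

The boundary map ∂_2: C_2 → C_1 acts by ∂[p,q,r] = [q,r] − [p,r] + [p,q]. For instance
  ∂[3,5,6] = [5,6] − [3,6] + [3,5],
  ∂[1,4,5] = [4,5] − [1,5] + [1,4].
The 18×12 boundary matrix has rank 12 and Smith normal form diag(1,1,1,1,1,1,1,1,1,1,1,2).

From H_k ≅ ker(∂_k) / im(∂_{k+1}) we obtain:

  H_2: rank ker ∂_2 − rank ∂_3 = (12 − 12) − 0 = 0, and there is no ∂_3, so H_2 = 0.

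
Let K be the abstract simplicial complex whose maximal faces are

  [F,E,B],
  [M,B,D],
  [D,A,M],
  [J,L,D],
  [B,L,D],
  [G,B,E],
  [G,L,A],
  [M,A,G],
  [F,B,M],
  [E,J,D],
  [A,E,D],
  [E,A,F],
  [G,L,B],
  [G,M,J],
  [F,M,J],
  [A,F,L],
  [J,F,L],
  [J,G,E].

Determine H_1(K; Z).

K has 9 vertices, 27 edges, 18 triangles.
rank ∂_1 = 8, rank ∂_2 = 17 ⇒ b_1 = 27 − 8 − 17 = 2; all invariant factors of ∂_2 are 1 so no torsion. So H_1 ≅ Z^2.

H_1 = Z^2.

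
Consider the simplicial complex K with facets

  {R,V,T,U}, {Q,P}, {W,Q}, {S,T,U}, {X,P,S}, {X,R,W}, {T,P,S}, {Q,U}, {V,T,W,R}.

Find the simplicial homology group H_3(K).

Fix the vertex order P < Q < R < S < T < U < V < W < X and write every simplex with vertices in increasing order. Then dim K = 3 and the simplices of K are:

  0-simplices (9): P, Q, R, S, T, U, V, W, X
  1-simplices (20): PQ, PS, PT, PX, QU, QW, RT, RU, RV, RW, RX, ST, SU, SX, TU, TV, TW, UV, VW, WX
  2-simplices (11): PST, PSX, RTU, RTV, RTW, RUV, RVW, RWX, STU, TUV, TVW
  3-simplices (2): RTUV, RTVW

giving chain groups C_0 ≅ Z^9, C_1 ≅ Z^20, C_2 ≅ Z^11, C_3 ≅ Z^2.

Boundary ∂_1: C_1 → C_0 maps an edge to its endpoints' difference, ∂[p,q] = q − p. For instance
  ∂VW = W − V.
The resulting 9×20 matrix has rank 8, and its Smith normal form has invariant factors (1,1,1,1,1,1,1,1).

The boundary map ∂_2: C_2 → C_1 acts by ∂[p,q,r] = [q,r] − [p,r] + [p,q]. For instance
  ∂TVW = VW − TW + TV,
  ∂RVW = VW − RW + RV.
The resulting 20×11 matrix has rank 9, and its Smith normal form has invariant factors (1,1,1,1,1,1,1,1,1).

Boundary ∂_3: C_3 → C_2 sends each 3-simplex σ to the alternating sum Σ_i (−1)^i (σ with its i-th vertex removed). For instance
  ∂RTUV = TUV − RUV + RTV − RTU,
  ∂RTVW = TVW − RVW + RTW − RTV.
This gives a 11×2 integer matrix of rank 2; reducing to Smith normal form yields diagonal entries (1,1).

From H_k ≅ ker(∂_k) / im(∂_{k+1}) we obtain:

  H_3: rank ker ∂_3 − rank ∂_4 = (2 − 2) − 0 = 0, and there is no ∂_4, so H_3 = 0.

H_3 ≅ 0.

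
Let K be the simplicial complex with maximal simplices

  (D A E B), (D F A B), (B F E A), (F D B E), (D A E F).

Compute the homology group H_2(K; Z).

H_2 = 0.

Fix the vertex order A < B < D < E < F and write every simplex with vertices in increasing order. Then dim K = 3 and the simplices of K are:

  0-simplices (5): A, B, D, E, F
  1-simplices (10): AB, AD, AE, AF, BD, BE, BF, DE, DF, EF
  2-simplices (10): ABD, ABE, ABF, ADE, ADF, AEF, BDE, BDF, BEF, DEF
  3-simplices (5): ABDE, ABDF, ABEF, ADEF, BDEF

so the chain groups are C_0 ≅ Z^5, C_1 ≅ Z^10, C_2 ≅ Z^10, C_3 ≅ Z^5.

∂_1: C_1 → C_0 is given by ∂[p,q] = [q] − [p]. For instance
  ∂EF = F − E.
As a 5×10 matrix over Z this has rank 4, with invariant factors (1,1,1,1).

Boundary ∂_2: C_2 → C_1 acts by ∂[p,q,r] = [q,r] − [p,r] + [p,q]. For instance
  ∂DEF = EF − DF + DE,
  ∂BDF = DF − BF + BD.
The 10×10 boundary matrix has rank 6 and Smith normal form diag(1,1,1,1,1,1).

The boundary map ∂_3: C_3 → C_2 sends each 3-simplex σ to the alternating sum Σ_i (−1)^i (σ with its i-th vertex removed). For instance
  ∂ABDE = BDE − ADE + ABE − ABD,
  ∂ABEF = BEF − AEF + ABF − ABE.
The resulting 10×5 matrix has rank 4, and its Smith normal form has invariant factors (1,1,1,1).

Now H_k = ker ∂_k / im ∂_{k+1}, so:

  H_2: rank ker ∂_2 − rank ∂_3 = (10 − 6) − 4 = 0, and the invariant factors of ∂_3 are all 1, so H_2 ≅ 0.

(K is a triangulation of the 3-sphere S^3.)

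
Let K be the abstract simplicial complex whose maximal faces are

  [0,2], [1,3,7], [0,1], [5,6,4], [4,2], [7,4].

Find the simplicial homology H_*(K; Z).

H_0 ≅ Z,  H_1 ≅ Z,  H_2 = 0.

We work with the vertex ordering 0 < 1 < 2 < 3 < 4 < 5 < 6 < 7. The simplices of K, each written with vertices in increasing order, are:

  0-simplices (8): [0], [1], [2], [3], [4], [5], [6], [7]
  1-simplices (10): [0,1], [0,2], [1,3], [1,7], [2,4], [3,7], [4,5], [4,6], [4,7], [5,6]
  2-simplices (2): [1,3,7], [4,5,6]

so the chain groups are C_0 ≅ Z^8, C_1 ≅ Z^10, C_2 ≅ Z^2.

∂_1: C_1 → C_0 maps an edge to its endpoints' difference, ∂[p,q] = q − p. For instance
  ∂[4,6] = [6] − [4].
As a 8×10 matrix over Z this has rank 7, with invariant factors (1,1,1,1,1,1,1).

Boundary ∂_2: C_2 → C_1 maps a triangle to the signed sum of its edges. For instance
  ∂[1,3,7] = [3,7] − [1,7] + [1,3],
  ∂[4,5,6] = [5,6] − [4,6] + [4,5].
The resulting 10×2 matrix has rank 2, and its Smith normal form has invariant factors (1,1).

Computing H_k = (kernel of ∂_k) / (image of ∂_{k+1}):

  H_0: rank C_0 − rank ∂_1 = 8 − 7 = 1, and the invariant factors of ∂_1 are all 1, so H_0 = Z.
  H_1: rank ker ∂_1 − rank ∂_2 = (10 − 7) − 2 = 1, and the invariant factors of ∂_2 are all 1, so H_1 = Z.
  H_2: rank ker ∂_2 − rank ∂_3 = (2 − 2) − 0 = 0, and there is no ∂_3, so H_2 = 0.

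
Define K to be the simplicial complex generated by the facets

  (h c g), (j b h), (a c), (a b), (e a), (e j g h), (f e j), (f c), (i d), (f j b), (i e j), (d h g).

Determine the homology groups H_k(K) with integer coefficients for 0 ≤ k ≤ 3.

H_0 = Z,  H_1 = Z^4,  H_2 = 0,  H_3 = 0.

Fix the vertex order a < b < c < d < e < f < g < h < i < j and write every simplex with vertices in increasing order. Then dim K = 3 and the simplices of K are:

  0-simplices (10): a, b, c, d, e, f, g, h, i, j
  1-simplices (22): ab, ac, ae, bf, bh, bj, cf, cg, ch, dg, dh, di, ef, eg, eh, ei, ej, fj, gh, gj, hj, ij
  2-simplices (10): bfj, bhj, cgh, dgh, efj, egh, egj, ehj, eij, ghj
  3-simplices (1): eghj

giving chain groups C_0 ≅ Z^10, C_1 ≅ Z^22, C_2 ≅ Z^10, C_3 ≅ Z^1.

The boundary map ∂_1: C_1 → C_0 sends each edge [p,q] (with p < q) to q − p. For instance
  ∂ij = j − i.
This gives a 10×22 integer matrix of rank 9; reducing to Smith normal form yields diagonal entries (1,1,1,1,1,1,1,1,1).

The boundary map ∂_2: C_2 → C_1 acts by ∂[p,q,r] = [q,r] − [p,r] + [p,q]. For instance
  ∂bfj = fj − bj + bf,
  ∂eij = ij − ej + ei.
This gives a 22×10 integer matrix of rank 9; reducing to Smith normal form yields diagonal entries (1,1,1,1,1,1,1,1,1).

The boundary map ∂_3: C_3 → C_2 sends each 3-simplex σ to the alternating sum Σ_i (−1)^i (σ with its i-th vertex removed). For instance
  ∂eghj = ghj − ehj + egj − egh.
The 10×1 boundary matrix has rank 1 and Smith normal form diag(1).

Reading off H_k = ker ∂_k / im ∂_{k+1}:

  H_0: rank C_0 − rank ∂_1 = 10 − 9 = 1, and the invariant factors of ∂_1 are all 1, so H_0 ≅ Z.
  H_1: rank ker ∂_1 − rank ∂_2 = (22 − 9) − 9 = 4, and the invariant factors of ∂_2 are all 1, so H_1 ≅ Z^4.
  H_2: rank ker ∂_2 − rank ∂_3 = (10 − 9) − 1 = 0, and the invariant factors of ∂_3 are all 1, so H_2 ≅ 0.
  H_3: rank ker ∂_3 − rank ∂_4 = (1 − 1) − 0 = 0, and there is no ∂_4, so H_3 ≅ 0.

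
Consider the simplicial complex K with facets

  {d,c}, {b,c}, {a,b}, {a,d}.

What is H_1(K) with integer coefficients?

H_1 = Z.

Take the total order a < b < c < d on the vertex set. Then K (dimension 1) consists of the simplices:

  0-simplices (4): a, b, c, d
  1-simplices (4): ab, ad, bc, cd

so the chain groups are C_0 ≅ Z^4, C_1 ≅ Z^4.

∂_1: C_1 → C_0 maps an edge to its endpoints' difference, ∂[p,q] = q − p. For instance
  ∂ab = b − a.
This gives a 4×4 integer matrix of rank 3; reducing to Smith normal form yields diagonal entries (1,1,1).

Now H_k = ker ∂_k / im ∂_{k+1}, so:

  H_1: rank ker ∂_1 − rank ∂_2 = (4 − 3) − 0 = 1, and there is no ∂_2, so H_1 ≅ Z.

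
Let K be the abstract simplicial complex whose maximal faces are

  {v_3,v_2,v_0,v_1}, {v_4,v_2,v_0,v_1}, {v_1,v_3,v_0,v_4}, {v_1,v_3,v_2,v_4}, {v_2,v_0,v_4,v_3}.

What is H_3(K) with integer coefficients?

H_3 = Z.

Take the total order v_0 < v_1 < v_2 < v_3 < v_4 on the vertex set. Then K (dimension 3) consists of the simplices:

  0-simplices (5): [v_0], [v_1], [v_2], [v_3], [v_4]
  1-simplices (10): [v_0,v_1], [v_0,v_2], [v_0,v_3], [v_0,v_4], [v_1,v_2], [v_1,v_3], [v_1,v_4], [v_2,v_3], [v_2,v_4], [v_3,v_4]
  2-simplices (10): [v_0,v_1,v_2], [v_0,v_1,v_3], [v_0,v_1,v_4], [v_0,v_2,v_3], [v_0,v_2,v_4], [v_0,v_3,v_4], [v_1,v_2,v_3], [v_1,v_2,v_4], [v_1,v_3,v_4], [v_2,v_3,v_4]
  3-simplices (5): [v_0,v_1,v_2,v_3], [v_0,v_1,v_2,v_4], [v_0,v_1,v_3,v_4], [v_0,v_2,v_3,v_4], [v_1,v_2,v_3,v_4]

so the chain groups are C_0 ≅ Z^5, C_1 ≅ Z^10, C_2 ≅ Z^10, C_3 ≅ Z^5.

The boundary map ∂_1: C_1 → C_0 maps an edge to its endpoints' difference, ∂[p,q] = q − p.
The resulting 5×10 matrix has rank 4, and its Smith normal form has invariant factors (1,1,1,1).

Boundary ∂_2: C_2 → C_1 maps a triangle to the signed sum of its edges. For instance
  ∂[v_0,v_2,v_4] = [v_2,v_4] − [v_0,v_4] + [v_0,v_2],
  ∂[v_1,v_2,v_4] = [v_2,v_4] − [v_1,v_4] + [v_1,v_2].
The resulting 10×10 matrix has rank 6, and its Smith normal form has invariant factors (1,1,1,1,1,1).

The boundary map ∂_3: C_3 → C_2 sends each 3-simplex σ to the alternating sum Σ_i (−1)^i (σ with its i-th vertex removed). For instance
  ∂[v_0,v_1,v_2,v_3] = [v_1,v_2,v_3] − [v_0,v_2,v_3] + [v_0,v_1,v_3] − [v_0,v_1,v_2],
  ∂[v_0,v_2,v_3,v_4] = [v_2,v_3,v_4] − [v_0,v_3,v_4] + [v_0,v_2,v_4] − [v_0,v_2,v_3].
This gives a 10×5 integer matrix of rank 4; reducing to Smith normal form yields diagonal entries (1,1,1,1).

Now H_k = ker ∂_k / im ∂_{k+1}, so:

  H_3: rank ker ∂_3 − rank ∂_4 = (5 − 4) − 0 = 1, and there is no ∂_4, so H_3 ≅ Z.

(K is a triangulation of the 3-sphere S^3.)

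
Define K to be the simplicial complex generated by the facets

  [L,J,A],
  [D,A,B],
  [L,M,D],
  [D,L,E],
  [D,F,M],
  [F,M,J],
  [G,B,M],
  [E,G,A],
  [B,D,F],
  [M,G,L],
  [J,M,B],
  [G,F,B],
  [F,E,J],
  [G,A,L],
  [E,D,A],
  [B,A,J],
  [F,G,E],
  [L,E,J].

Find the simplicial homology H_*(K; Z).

K has 9 vertices, 27 edges, 18 triangles.
rank ∂_0 = 0, rank ∂_1 = 8 ⇒ b_0 = 9 − 0 − 8 = 1; all invariant factors of ∂_1 are 1 so no torsion. So H_0 ≅ Z.
rank ∂_1 = 8, rank ∂_2 = 18 ⇒ b_1 = 27 − 8 − 18 = 1; ∂_2 has invariant factor(s) [2] giving torsion. So H_1 ≅ Z ⊕ Z/2.
rank ∂_2 = 18, rank ∂_3 = 0 ⇒ b_2 = 18 − 18 − 0 = 0. So H_2 ≅ 0.

H_0 ≅ Z,  H_1 ≅ Z ⊕ Z/2,  H_2 = 0.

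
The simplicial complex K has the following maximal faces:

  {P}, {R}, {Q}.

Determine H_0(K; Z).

We work with the vertex ordering P < Q < R. The simplices of K, each written with vertices in increasing order, are:

  0-simplices (3): P, Q, R

giving chain groups C_0 ≅ Z^3.

Now H_k = ker ∂_k / im ∂_{k+1}, so:

  H_0: rank C_0 − rank ∂_1 = 3 − 0 = 3, and there is no ∂_1, so H_0 ≅ Z^3.

(K is a triangulation of a set of 3 points.)

H_0 = Z^3.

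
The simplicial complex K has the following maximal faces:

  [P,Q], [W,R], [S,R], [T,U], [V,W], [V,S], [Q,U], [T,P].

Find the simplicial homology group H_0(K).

H_0 = Z^2.

Fix the vertex order P < Q < R < S < T < U < V < W and write every simplex with vertices in increasing order. Then dim K = 1 and the simplices of K are:

  0-simplices (8): P, Q, R, S, T, U, V, W
  1-simplices (8): PQ, PT, QU, RS, RW, SV, TU, VW

so the chain groups are C_0 ≅ Z^8, C_1 ≅ Z^8.

Boundary ∂_1: C_1 → C_0 sends each edge [p,q] (with p < q) to q − p.
This gives a 8×8 integer matrix of rank 6; reducing to Smith normal form yields diagonal entries (1,1,1,1,1,1).

Computing H_k = (kernel of ∂_k) / (image of ∂_{k+1}):

  H_0: rank C_0 − rank ∂_1 = 8 − 6 = 2, and the invariant factors of ∂_1 are all 1, so H_0 = Z^2.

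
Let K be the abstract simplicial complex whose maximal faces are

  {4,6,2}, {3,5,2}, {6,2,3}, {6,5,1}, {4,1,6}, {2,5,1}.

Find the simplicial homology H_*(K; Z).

H_0 = Z,  H_1 = Z,  H_2 = 0.

We work with the vertex ordering 1 < 2 < 3 < 4 < 5 < 6. The simplices of K, each written with vertices in increasing order, are:

  0-simplices (6): [1], [2], [3], [4], [5], [6]
  1-simplices (12): [1,2], [1,4], [1,5], [1,6], [2,3], [2,4], [2,5], [2,6], [3,5], [3,6], [4,6], [5,6]
  2-simplices (6): [1,2,5], [1,4,6], [1,5,6], [2,3,5], [2,3,6], [2,4,6]

so the chain groups are C_0 ≅ Z^6, C_1 ≅ Z^12, C_2 ≅ Z^6.

Boundary ∂_1: C_1 → C_0 maps an edge to its endpoints' difference, ∂[p,q] = q − p. For instance
  ∂[4,6] = [6] − [4].
As a 6×12 matrix over Z this has rank 5, with invariant factors (1,1,1,1,1).

The boundary map ∂_2: C_2 → C_1 acts by ∂[p,q,r] = [q,r] − [p,r] + [p,q]. For instance
  ∂[1,2,5] = [2,5] − [1,5] + [1,2],
  ∂[2,4,6] = [4,6] − [2,6] + [2,4].
This gives a 12×6 integer matrix of rank 6; reducing to Smith normal form yields diagonal entries (1,1,1,1,1,1).

Computing H_k = (kernel of ∂_k) / (image of ∂_{k+1}):

  H_0: rank C_0 − rank ∂_1 = 6 − 5 = 1, and the invariant factors of ∂_1 are all 1, so H_0 = Z.
  H_1: rank ker ∂_1 − rank ∂_2 = (12 − 5) − 6 = 1, and the invariant factors of ∂_2 are all 1, so H_1 = Z.
  H_2: rank ker ∂_2 − rank ∂_3 = (6 − 6) − 0 = 0, and there is no ∂_3, so H_2 = 0.

As a check, the Euler characteristic is 6 − 12 + 6 = 0, which agrees with 1 − 1 + 0 = 0.
(K is a triangulation of the cylinder S^1 x I.)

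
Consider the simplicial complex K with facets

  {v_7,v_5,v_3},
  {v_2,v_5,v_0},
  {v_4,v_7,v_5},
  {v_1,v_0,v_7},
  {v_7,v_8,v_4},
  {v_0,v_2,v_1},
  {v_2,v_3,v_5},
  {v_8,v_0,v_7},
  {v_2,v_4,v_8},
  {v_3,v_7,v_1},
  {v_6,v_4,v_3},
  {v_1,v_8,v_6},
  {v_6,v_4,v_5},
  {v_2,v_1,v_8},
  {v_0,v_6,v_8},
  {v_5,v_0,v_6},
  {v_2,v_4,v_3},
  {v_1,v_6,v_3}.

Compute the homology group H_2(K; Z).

Take the total order v_0 < v_1 < v_2 < v_3 < v_4 < v_5 < v_6 < v_7 < v_8 on the vertex set. Then K (dimension 2) consists of the simplices:

  0-simplices (9): [v_0], [v_1], [v_2], [v_3], [v_4], [v_5], [v_6], [v_7], [v_8]
  1-simplices (27): (27 of them)
  2-simplices (18): (18 of them)

Hence C_0 ≅ Z^9, C_1 ≅ Z^27, C_2 ≅ Z^18.

∂_1: C_1 → C_0 sends each edge [p,q] (with p < q) to q − p. For instance
  ∂[v_1,v_7] = [v_7] − [v_1].
The 9×27 boundary matrix has rank 8 and Smith normal form diag(1,1,1,1,1,1,1,1).

∂_2: C_2 → C_1 maps a triangle to the signed sum of its edges. For instance
  ∂[v_4,v_7,v_8] = [v_7,v_8] − [v_4,v_8] + [v_4,v_7],
  ∂[v_0,v_7,v_8] = [v_7,v_8] − [v_0,v_8] + [v_0,v_7].
The resulting 27×18 matrix has rank 18, and its Smith normal form has invariant factors (1,1,1,1,1,1,1,1,1,1,1,1,1,1,1,1,1,2).

From H_k ≅ ker(∂_k) / im(∂_{k+1}) we obtain:

  H_2: rank ker ∂_2 − rank ∂_3 = (18 − 18) − 0 = 0, and there is no ∂_3, so H_2 = 0.

H_2 ≅ 0.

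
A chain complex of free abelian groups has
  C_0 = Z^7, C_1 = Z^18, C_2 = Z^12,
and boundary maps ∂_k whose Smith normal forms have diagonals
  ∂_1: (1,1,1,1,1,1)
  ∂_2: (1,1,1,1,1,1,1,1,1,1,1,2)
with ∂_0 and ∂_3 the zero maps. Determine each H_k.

H_0 = Z,  H_1 = Z/2Z,  H_2 = 0.

H_0: b_0 = 7 − 0 − 6 = 1; torsion from ∂_1 factors > 1: none. So H_0 = Z.
H_1: b_1 = 18 − 6 − 12 = 0; torsion from ∂_2 factors > 1: [2]. So H_1 = Z/2Z.
H_2: b_2 = 12 − 12 − 0 = 0; torsion from ∂_3 factors > 1: none. So H_2 = 0.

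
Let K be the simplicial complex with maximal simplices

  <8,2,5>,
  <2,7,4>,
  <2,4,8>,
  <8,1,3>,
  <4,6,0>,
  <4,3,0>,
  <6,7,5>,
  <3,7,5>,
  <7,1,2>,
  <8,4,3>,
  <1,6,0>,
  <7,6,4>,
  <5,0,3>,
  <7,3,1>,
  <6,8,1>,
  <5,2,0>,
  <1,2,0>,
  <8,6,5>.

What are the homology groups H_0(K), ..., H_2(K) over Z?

H_0 ≅ Z,  H_1 ≅ Z^2,  H_2 ≅ Z.

Take the total order 0 < 1 < 2 < 3 < 4 < 5 < 6 < 7 < 8 on the vertex set. Then K (dimension 2) consists of the simplices:

  0-simplices (9): [0], [1], [2], [3], [4], [5], [6], [7], [8]
  1-simplices (27): (27 of them)
  2-simplices (18): [0,1,2], [0,1,6], [0,2,5], [0,3,4], [0,3,5], [0,4,6], [1,2,7], [1,3,7], [1,3,8], [1,6,8], [2,4,7], [2,4,8], [2,5,8], [3,4,8], [3,5,7], [4,6,7], [5,6,7], [5,6,8]

so the chain groups are C_0 ≅ Z^9, C_1 ≅ Z^27, C_2 ≅ Z^18.

Boundary ∂_1: C_1 → C_0 sends each edge [p,q] (with p < q) to q − p.
This gives a 9×27 integer matrix of rank 8; reducing to Smith normal form yields diagonal entries (1,1,1,1,1,1,1,1).

Boundary ∂_2: C_2 → C_1 sends each 2-simplex [p,q,r] to [q,r] − [p,r] + [p,q]. For instance
  ∂[3,4,8] = [4,8] − [3,8] + [3,4],
  ∂[2,4,8] = [4,8] − [2,8] + [2,4].
The resulting 27×18 matrix has rank 17, and its Smith normal form has invariant factors (1,1,1,1,1,1,1,1,1,1,1,1,1,1,1,1,1).

From H_k ≅ ker(∂_k) / im(∂_{k+1}) we obtain:

  H_0: rank C_0 − rank ∂_1 = 9 − 8 = 1, and the invariant factors of ∂_1 are all 1, so H_0 ≅ Z.
  H_1: rank ker ∂_1 − rank ∂_2 = (27 − 8) − 17 = 2, and the invariant factors of ∂_2 are all 1, so H_1 ≅ Z^2.
  H_2: rank ker ∂_2 − rank ∂_3 = (18 − 17) − 0 = 1, and there is no ∂_3, so H_2 ≅ Z.

(K is a triangulation of the torus T^2.)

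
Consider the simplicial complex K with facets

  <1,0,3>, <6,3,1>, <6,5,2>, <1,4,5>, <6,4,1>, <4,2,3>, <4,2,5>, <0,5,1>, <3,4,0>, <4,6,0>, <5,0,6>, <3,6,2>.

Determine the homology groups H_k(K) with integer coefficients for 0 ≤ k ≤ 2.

We work with the vertex ordering 0 < 1 < 2 < 3 < 4 < 5 < 6. The simplices of K, each written with vertices in increasing order, are:

  0-simplices (7): [0], [1], [2], [3], [4], [5], [6]
  1-simplices (18): [0,1], [0,3], [0,4], [0,5], [0,6], [1,3], [1,4], [1,5], [1,6], [2,3], [2,4], [2,5], [2,6], [3,4], [3,6], [4,5], [4,6], [5,6]
  2-simplices (12): [0,1,3], [0,1,5], [0,3,4], [0,4,6], [0,5,6], [1,3,6], [1,4,5], [1,4,6], [2,3,4], [2,3,6], [2,4,5], [2,5,6]

so the chain groups are C_0 ≅ Z^7, C_1 ≅ Z^18, C_2 ≅ Z^12.

∂_1: C_1 → C_0 sends each edge [p,q] (with p < q) to q − p. For instance
  ∂[3,4] = [4] − [3].
This gives a 7×18 integer matrix of rank 6; reducing to Smith normal form yields diagonal entries (1,1,1,1,1,1).

∂_2: C_2 → C_1 maps a triangle to the signed sum of its edges. For instance
  ∂[0,1,5] = [1,5] − [0,5] + [0,1],
  ∂[0,5,6] = [5,6] − [0,6] + [0,5].
The resulting 18×12 matrix has rank 12, and its Smith normal form has invariant factors (1,1,1,1,1,1,1,1,1,1,1,2).

Computing H_k = (kernel of ∂_k) / (image of ∂_{k+1}):

  H_0: rank C_0 − rank ∂_1 = 7 − 6 = 1, and the invariant factors of ∂_1 are all 1, so H_0 = Z.
  H_1: rank ker ∂_1 − rank ∂_2 = (18 − 6) − 12 = 0, and ∂_2 has invariant factor 2 > 1, so H_1 = Z/2.
  H_2: rank ker ∂_2 − rank ∂_3 = (12 − 12) − 0 = 0, and there is no ∂_3, so H_2 = 0.

H_0 = Z,  H_1 = Z/2,  H_2 = 0.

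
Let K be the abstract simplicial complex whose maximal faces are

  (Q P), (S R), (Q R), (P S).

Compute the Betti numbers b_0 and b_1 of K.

b_0 = 1, b_1 = 1.

Fix the vertex order P < Q < R < S and write every simplex with vertices in increasing order. Then dim K = 1 and the simplices of K are:

  0-simplices (4): P, Q, R, S
  1-simplices (4): PQ, PS, QR, RS

giving chain groups C_0 ≅ Z^4, C_1 ≅ Z^4.

The boundary map ∂_1: C_1 → C_0 is given by ∂[p,q] = [q] − [p].
The resulting 4×4 matrix has rank 3, and its Smith normal form has invariant factors (1,1,1).

From H_k ≅ ker(∂_k) / im(∂_{k+1}) we obtain:

  H_0: rank C_0 − rank ∂_1 = 4 − 3 = 1, and the invariant factors of ∂_1 are all 1, so H_0 ≅ Z.
  H_1: rank ker ∂_1 − rank ∂_2 = (4 − 3) − 0 = 1, and there is no ∂_2, so H_1 ≅ Z.

As a check, the Euler characteristic is 4 − 4 = 0, which agrees with 1 − 1 = 0.

Hence the Betti numbers are b_0 = 1, b_1 = 1.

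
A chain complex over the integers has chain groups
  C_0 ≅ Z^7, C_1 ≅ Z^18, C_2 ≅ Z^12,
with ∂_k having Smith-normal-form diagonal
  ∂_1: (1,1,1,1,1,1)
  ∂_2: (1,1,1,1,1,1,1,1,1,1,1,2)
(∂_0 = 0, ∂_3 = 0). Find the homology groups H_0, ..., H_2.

H_0 ≅ Z,  H_1 ≅ Z/2,  H_2 = 0.

H_0: b_0 = 7 − 0 − 6 = 1; torsion from ∂_1 factors > 1: none. So H_0 ≅ Z.
H_1: b_1 = 18 − 6 − 12 = 0; torsion from ∂_2 factors > 1: [2]. So H_1 ≅ Z/2.
H_2: b_2 = 12 − 12 − 0 = 0; torsion from ∂_3 factors > 1: none. So H_2 ≅ 0.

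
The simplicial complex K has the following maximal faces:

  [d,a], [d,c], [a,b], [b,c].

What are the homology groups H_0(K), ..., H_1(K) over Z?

Fix the vertex order a < b < c < d and write every simplex with vertices in increasing order. Then dim K = 1 and the simplices of K are:

  0-simplices (4): a, b, c, d
  1-simplices (4): ab, ad, bc, cd

Hence C_0 ≅ Z^4, C_1 ≅ Z^4.

The boundary map ∂_1: C_1 → C_0 is given by ∂[p,q] = [q] − [p]. For instance
  ∂bc = c − b.
The resulting 4×4 matrix has rank 3, and its Smith normal form has invariant factors (1,1,1).

Computing H_k = (kernel of ∂_k) / (image of ∂_{k+1}):

  H_0: rank C_0 − rank ∂_1 = 4 − 3 = 1, and the invariant factors of ∂_1 are all 1, so H_0 ≅ Z.
  H_1: rank ker ∂_1 − rank ∂_2 = (4 − 3) − 0 = 1, and there is no ∂_2, so H_1 ≅ Z.

(K is a triangulation of the circle S^1.)

H_0 = Z,  H_1 = Z.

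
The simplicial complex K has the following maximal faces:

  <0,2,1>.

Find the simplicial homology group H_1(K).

H_1 ≅ 0.

We work with the vertex ordering 0 < 1 < 2. The simplices of K, each written with vertices in increasing order, are:

  0-simplices (3): [0], [1], [2]
  1-simplices (3): [0,1], [0,2], [1,2]
  2-simplices (1): [0,1,2]

so the chain groups are C_0 ≅ Z^3, C_1 ≅ Z^3, C_2 ≅ Z^1.

The boundary map ∂_1: C_1 → C_0 sends each edge [p,q] (with p < q) to q − p.
The 3×3 boundary matrix has rank 2 and Smith normal form diag(1,1).

Boundary ∂_2: C_2 → C_1 acts by ∂[p,q,r] = [q,r] − [p,r] + [p,q]. For instance
  ∂[0,1,2] = [1,2] − [0,2] + [0,1].
This gives a 3×1 integer matrix of rank 1; reducing to Smith normal form yields diagonal entries (1).

Reading off H_k = ker ∂_k / im ∂_{k+1}:

  H_1: rank ker ∂_1 − rank ∂_2 = (3 − 2) − 1 = 0, and the invariant factors of ∂_2 are all 1, so H_1 = 0.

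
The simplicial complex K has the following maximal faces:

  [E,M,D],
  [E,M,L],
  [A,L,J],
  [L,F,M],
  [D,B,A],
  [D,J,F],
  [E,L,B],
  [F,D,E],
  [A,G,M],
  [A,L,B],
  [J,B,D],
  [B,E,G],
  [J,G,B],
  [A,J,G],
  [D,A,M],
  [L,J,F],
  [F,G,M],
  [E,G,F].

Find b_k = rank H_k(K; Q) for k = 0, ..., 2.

b_0 = 1, b_1 = 1, b_2 = 0.

Take the total order A < B < D < E < F < G < J < L < M on the vertex set. Then K (dimension 2) consists of the simplices:

  0-simplices (9): A, B, D, E, F, G, J, L, M
  1-simplices (27): AB, AD, AG, AJ, AL, AM, BD, BE, BG, BJ, BL, DE, DF, DJ, DM, EF, EG, EL, EM, FG, FJ, FL, FM, GJ, GM, JL, LM
  2-simplices (18): ABD, ABL, ADM, AGJ, AGM, AJL, BDJ, BEG, BEL, BGJ, DEF, DEM, DFJ, EFG, ELM, FGM, FJL, FLM

Hence C_0 ≅ Z^9, C_1 ≅ Z^27, C_2 ≅ Z^18.

Boundary ∂_1: C_1 → C_0 is given by ∂[p,q] = [q] − [p].
The 9×27 boundary matrix has rank 8 and Smith normal form diag(1,1,1,1,1,1,1,1).

∂_2: C_2 → C_1 sends each 2-simplex [p,q,r] to [q,r] − [p,r] + [p,q]. For instance
  ∂DFJ = FJ − DJ + DF,
  ∂BGJ = GJ − BJ + BG.
The 27×18 boundary matrix has rank 18 and Smith normal form diag(1,1,1,1,1,1,1,1,1,1,1,1,1,1,1,1,1,2).

From H_k ≅ ker(∂_k) / im(∂_{k+1}) we obtain:

  H_0: rank C_0 − rank ∂_1 = 9 − 8 = 1, and the invariant factors of ∂_1 are all 1, so H_0 = Z.
  H_1: rank ker ∂_1 − rank ∂_2 = (27 − 8) − 18 = 1, and ∂_2 has invariant factor 2 > 1, so H_1 = Z ⊕ Z/2.
  H_2: rank ker ∂_2 − rank ∂_3 = (18 − 18) − 0 = 0, and there is no ∂_3, so H_2 = 0.

As a check, the Euler characteristic is 9 − 27 + 18 = 0, which agrees with 1 − 1 + 0 = 0.

Hence the Betti numbers are b_0 = 1, b_1 = 1, b_2 = 0.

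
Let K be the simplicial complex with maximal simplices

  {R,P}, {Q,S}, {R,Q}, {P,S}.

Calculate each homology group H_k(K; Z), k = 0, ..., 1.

Fix the vertex order P < Q < R < S and write every simplex with vertices in increasing order. Then dim K = 1 and the simplices of K are:

  0-simplices (4): P, Q, R, S
  1-simplices (4): PR, PS, QR, QS

so the chain groups are C_0 ≅ Z^4, C_1 ≅ Z^4.

Boundary ∂_1: C_1 → C_0 maps an edge to its endpoints' difference, ∂[p,q] = q − p. For instance
  ∂QS = S − Q.
The 4×4 boundary matrix has rank 3 and Smith normal form diag(1,1,1).

Now H_k = ker ∂_k / im ∂_{k+1}, so:

  H_0: rank C_0 − rank ∂_1 = 4 − 3 = 1, and the invariant factors of ∂_1 are all 1, so H_0 = Z.
  H_1: rank ker ∂_1 − rank ∂_2 = (4 − 3) − 0 = 1, and there is no ∂_2, so H_1 = Z.

As a check, the Euler characteristic is 4 − 4 = 0, which agrees with 1 − 1 = 0.

H_0 = Z,  H_1 = Z.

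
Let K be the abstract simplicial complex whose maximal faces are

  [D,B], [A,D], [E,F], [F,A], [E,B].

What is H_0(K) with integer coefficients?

H_0 = Z.

We work with the vertex ordering A < B < D < E < F. The simplices of K, each written with vertices in increasing order, are:

  0-simplices (5): A, B, D, E, F
  1-simplices (5): AD, AF, BD, BE, EF

so the chain groups are C_0 ≅ Z^5, C_1 ≅ Z^5.

Boundary ∂_1: C_1 → C_0 is given by ∂[p,q] = [q] − [p]. For instance
  ∂BE = E − B.
As a 5×5 matrix over Z this has rank 4, with invariant factors (1,1,1,1).

Computing H_k = (kernel of ∂_k) / (image of ∂_{k+1}):

  H_0: rank C_0 − rank ∂_1 = 5 − 4 = 1, and the invariant factors of ∂_1 are all 1, so H_0 ≅ Z.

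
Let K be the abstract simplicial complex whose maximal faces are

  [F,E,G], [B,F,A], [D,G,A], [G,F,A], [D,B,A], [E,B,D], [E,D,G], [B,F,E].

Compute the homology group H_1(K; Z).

K has 6 vertices, 12 edges, 8 triangles.
rank ∂_1 = 5, rank ∂_2 = 7 ⇒ b_1 = 12 − 5 − 7 = 0; all invariant factors of ∂_2 are 1 so no torsion. So H_1 = 0.

H_1 ≅ 0.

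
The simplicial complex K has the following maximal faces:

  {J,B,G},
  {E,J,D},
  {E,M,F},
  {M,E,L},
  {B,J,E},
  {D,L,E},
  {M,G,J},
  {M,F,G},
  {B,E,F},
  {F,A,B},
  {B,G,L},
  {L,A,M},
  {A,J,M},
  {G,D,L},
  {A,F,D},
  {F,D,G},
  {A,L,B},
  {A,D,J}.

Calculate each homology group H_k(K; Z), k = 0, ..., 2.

Fix the vertex order A < B < D < E < F < G < J < L < M and write every simplex with vertices in increasing order. Then dim K = 2 and the simplices of K are:

  0-simplices (9): A, B, D, E, F, G, J, L, M
  1-simplices (27): AB, AD, AF, AJ, AL, AM, BE, BF, BG, BJ, BL, DE, DF, DG, DJ, DL, EF, EJ, EL, EM, FG, FM, GJ, GL, GM, JM, LM
  2-simplices (18): ABF, ABL, ADF, ADJ, AJM, ALM, BEF, BEJ, BGJ, BGL, DEJ, DEL, DFG, DGL, EFM, ELM, FGM, GJM

giving chain groups C_0 ≅ Z^9, C_1 ≅ Z^27, C_2 ≅ Z^18.

Boundary ∂_1: C_1 → C_0 sends each edge [p,q] (with p < q) to q − p.
This gives a 9×27 integer matrix of rank 8; reducing to Smith normal form yields diagonal entries (1,1,1,1,1,1,1,1).

Boundary ∂_2: C_2 → C_1 maps a triangle to the signed sum of its edges. For instance
  ∂ADF = DF − AF + AD,
  ∂EFM = FM − EM + EF.
This gives a 27×18 integer matrix of rank 17; reducing to Smith normal form yields diagonal entries (1,1,1,1,1,1,1,1,1,1,1,1,1,1,1,1,1).

From H_k ≅ ker(∂_k) / im(∂_{k+1}) we obtain:

  H_0: rank C_0 − rank ∂_1 = 9 − 8 = 1, and the invariant factors of ∂_1 are all 1, so H_0 ≅ Z.
  H_1: rank ker ∂_1 − rank ∂_2 = (27 − 8) − 17 = 2, and the invariant factors of ∂_2 are all 1, so H_1 ≅ Z^2.
  H_2: rank ker ∂_2 − rank ∂_3 = (18 − 17) − 0 = 1, and there is no ∂_3, so H_2 ≅ Z.

(K is a triangulation of the torus T^2.)

H_0 = Z,  H_1 = Z^2,  H_2 = Z.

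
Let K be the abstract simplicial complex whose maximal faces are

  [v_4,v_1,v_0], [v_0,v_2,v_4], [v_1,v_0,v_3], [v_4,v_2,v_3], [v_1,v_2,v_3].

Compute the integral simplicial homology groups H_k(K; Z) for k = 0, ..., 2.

K has 5 vertices, 10 edges, 5 triangles.
rank ∂_0 = 0, rank ∂_1 = 4 ⇒ b_0 = 5 − 0 − 4 = 1; all invariant factors of ∂_1 are 1 so no torsion. So H_0 ≅ Z.
rank ∂_1 = 4, rank ∂_2 = 5 ⇒ b_1 = 10 − 4 − 5 = 1; all invariant factors of ∂_2 are 1 so no torsion. So H_1 ≅ Z.
rank ∂_2 = 5, rank ∂_3 = 0 ⇒ b_2 = 5 − 5 − 0 = 0. So H_2 ≅ 0.

H_0 ≅ Z,  H_1 ≅ Z,  H_2 = 0.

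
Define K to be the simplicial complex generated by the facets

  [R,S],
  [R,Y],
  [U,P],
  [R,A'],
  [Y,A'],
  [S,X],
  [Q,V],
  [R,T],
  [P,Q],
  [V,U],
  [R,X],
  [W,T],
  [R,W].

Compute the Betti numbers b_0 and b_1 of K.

K has 11 vertices, 13 edges.
rank ∂_0 = 0, rank ∂_1 = 9 ⇒ b_0 = 11 − 0 − 9 = 2; all invariant factors of ∂_1 are 1 so no torsion. So H_0 ≅ Z^2.
rank ∂_1 = 9, rank ∂_2 = 0 ⇒ b_1 = 13 − 9 − 0 = 4. So H_1 ≅ Z^4.

b_0 = 2, b_1 = 4.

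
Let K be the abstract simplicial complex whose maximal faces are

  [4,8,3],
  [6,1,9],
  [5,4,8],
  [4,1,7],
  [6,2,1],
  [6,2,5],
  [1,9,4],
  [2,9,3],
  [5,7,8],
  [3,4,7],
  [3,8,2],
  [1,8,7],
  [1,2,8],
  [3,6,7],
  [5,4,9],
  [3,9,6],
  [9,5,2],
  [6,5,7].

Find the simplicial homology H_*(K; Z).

Order the vertices as 1 < 2 < 3 < 4 < 5 < 6 < 7 < 8 < 9. Listing each simplex with vertices in this order, K has dimension 2 with simplices:

  0-simplices (9): [1], [2], [3], [4], [5], [6], [7], [8], [9]
  1-simplices (27): (27 of them)
  2-simplices (18): [1,2,6], [1,2,8], [1,4,7], [1,4,9], [1,6,9], [1,7,8], [2,3,8], [2,3,9], [2,5,6], [2,5,9], [3,4,7], [3,4,8], [3,6,7], [3,6,9], [4,5,8], [4,5,9], [5,6,7], [5,7,8]

giving chain groups C_0 ≅ Z^9, C_1 ≅ Z^27, C_2 ≅ Z^18.

The boundary map ∂_1: C_1 → C_0 sends each edge [p,q] (with p < q) to q − p.
As a 9×27 matrix over Z this has rank 8, with invariant factors (1,1,1,1,1,1,1,1).

∂_2: C_2 → C_1 acts by ∂[p,q,r] = [q,r] − [p,r] + [p,q]. For instance
  ∂[3,6,7] = [6,7] − [3,7] + [3,6],
  ∂[1,7,8] = [7,8] − [1,8] + [1,7].
This gives a 27×18 integer matrix of rank 18; reducing to Smith normal form yields diagonal entries (1,1,1,1,1,1,1,1,1,1,1,1,1,1,1,1,1,2).

Reading off H_k = ker ∂_k / im ∂_{k+1}:

  H_0: rank C_0 − rank ∂_1 = 9 − 8 = 1, and the invariant factors of ∂_1 are all 1, so H_0 ≅ Z.
  H_1: rank ker ∂_1 − rank ∂_2 = (27 − 8) − 18 = 1, and ∂_2 has invariant factor 2 > 1, so H_1 ≅ Z ⊕ Z/2.
  H_2: rank ker ∂_2 − rank ∂_3 = (18 − 18) − 0 = 0, and there is no ∂_3, so H_2 ≅ 0.

H_0 = Z,  H_1 = Z ⊕ Z/2,  H_2 = 0.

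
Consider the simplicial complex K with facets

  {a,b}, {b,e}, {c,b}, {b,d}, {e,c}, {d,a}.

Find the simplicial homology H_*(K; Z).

H_0 = Z,  H_1 = Z^2.

Take the total order a < b < c < d < e on the vertex set. Then K (dimension 1) consists of the simplices:

  0-simplices (5): a, b, c, d, e
  1-simplices (6): ab, ad, bc, bd, be, ce

giving chain groups C_0 ≅ Z^5, C_1 ≅ Z^6.

The boundary map ∂_1: C_1 → C_0 is given by ∂[p,q] = [q] − [p]. For instance
  ∂ce = e − c.
As a 5×6 matrix over Z this has rank 4, with invariant factors (1,1,1,1).

Computing H_k = (kernel of ∂_k) / (image of ∂_{k+1}):

  H_0: rank C_0 − rank ∂_1 = 5 − 4 = 1, and the invariant factors of ∂_1 are all 1, so H_0 = Z.
  H_1: rank ker ∂_1 − rank ∂_2 = (6 − 4) − 0 = 2, and there is no ∂_2, so H_1 = Z^2.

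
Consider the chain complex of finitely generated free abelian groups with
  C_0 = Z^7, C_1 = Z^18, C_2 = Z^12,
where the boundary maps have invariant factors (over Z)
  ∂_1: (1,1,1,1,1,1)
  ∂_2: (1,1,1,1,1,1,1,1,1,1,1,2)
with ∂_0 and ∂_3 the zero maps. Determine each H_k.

H_0: b_0 = 7 − 0 − 6 = 1; torsion from ∂_1 factors > 1: none. So H_0 ≅ Z.
H_1: b_1 = 18 − 6 − 12 = 0; torsion from ∂_2 factors > 1: [2]. So H_1 ≅ Z/2.
H_2: b_2 = 12 − 12 − 0 = 0; torsion from ∂_3 factors > 1: none. So H_2 ≅ 0.

H_0 ≅ Z,  H_1 ≅ Z/2,  H_2 = 0.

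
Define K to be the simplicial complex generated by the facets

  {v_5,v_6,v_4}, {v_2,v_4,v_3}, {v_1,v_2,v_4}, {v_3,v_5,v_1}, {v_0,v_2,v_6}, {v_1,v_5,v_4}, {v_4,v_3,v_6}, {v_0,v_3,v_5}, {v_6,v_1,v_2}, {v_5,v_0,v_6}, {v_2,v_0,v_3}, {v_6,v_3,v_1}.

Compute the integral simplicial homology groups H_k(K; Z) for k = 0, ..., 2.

H_0 ≅ Z,  H_1 ≅ Z/2,  H_2 = 0.

Take the total order v_0 < v_1 < v_2 < v_3 < v_4 < v_5 < v_6 on the vertex set. Then K (dimension 2) consists of the simplices:

  0-simplices (7): [v_0], [v_1], [v_2], [v_3], [v_4], [v_5], [v_6]
  1-simplices (18): (18 of them)
  2-simplices (12): (12 of them)

so the chain groups are C_0 ≅ Z^7, C_1 ≅ Z^18, C_2 ≅ Z^12.

The boundary map ∂_1: C_1 → C_0 sends each edge [p,q] (with p < q) to q − p. For instance
  ∂[v_2,v_6] = [v_6] − [v_2].
The resulting 7×18 matrix has rank 6, and its Smith normal form has invariant factors (1,1,1,1,1,1).

Boundary ∂_2: C_2 → C_1 acts by ∂[p,q,r] = [q,r] − [p,r] + [p,q]. For instance
  ∂[v_3,v_4,v_6] = [v_4,v_6] − [v_3,v_6] + [v_3,v_4],
  ∂[v_0,v_3,v_5] = [v_3,v_5] − [v_0,v_5] + [v_0,v_3].
As a 18×12 matrix over Z this has rank 12, with invariant factors (1,1,1,1,1,1,1,1,1,1,1,2).

Reading off H_k = ker ∂_k / im ∂_{k+1}:

  H_0: rank C_0 − rank ∂_1 = 7 − 6 = 1, and the invariant factors of ∂_1 are all 1, so H_0 = Z.
  H_1: rank ker ∂_1 − rank ∂_2 = (18 − 6) − 12 = 0, and ∂_2 has invariant factor 2 > 1, so H_1 = Z/2.
  H_2: rank ker ∂_2 − rank ∂_3 = (12 − 12) − 0 = 0, and there is no ∂_3, so H_2 = 0.

As a check, the Euler characteristic is 7 − 18 + 12 = 1, which agrees with 1 − 0 + 0 = 1.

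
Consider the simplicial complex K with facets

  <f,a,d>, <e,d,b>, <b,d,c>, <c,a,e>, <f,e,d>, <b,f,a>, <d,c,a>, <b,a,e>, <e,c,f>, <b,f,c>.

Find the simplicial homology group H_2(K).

Order the vertices as a < b < c < d < e < f. Listing each simplex with vertices in this order, K has dimension 2 with simplices:

  0-simplices (6): a, b, c, d, e, f
  1-simplices (15): ab, ac, ad, ae, af, bc, bd, be, bf, cd, ce, cf, de, df, ef
  2-simplices (10): abe, abf, acd, ace, adf, bcd, bcf, bde, cef, def

Hence C_0 ≅ Z^6, C_1 ≅ Z^15, C_2 ≅ Z^10.

∂_1: C_1 → C_0 is given by ∂[p,q] = [q] − [p].
This gives a 6×15 integer matrix of rank 5; reducing to Smith normal form yields diagonal entries (1,1,1,1,1).

∂_2: C_2 → C_1 sends each 2-simplex [p,q,r] to [q,r] − [p,r] + [p,q]. For instance
  ∂abf = bf − af + ab,
  ∂bcd = cd − bd + bc.
As a 15×10 matrix over Z this has rank 10, with invariant factors (1,1,1,1,1,1,1,1,1,2).

From H_k ≅ ker(∂_k) / im(∂_{k+1}) we obtain:

  H_2: rank ker ∂_2 − rank ∂_3 = (10 − 10) − 0 = 0, and there is no ∂_3, so H_2 ≅ 0.

H_2 = 0.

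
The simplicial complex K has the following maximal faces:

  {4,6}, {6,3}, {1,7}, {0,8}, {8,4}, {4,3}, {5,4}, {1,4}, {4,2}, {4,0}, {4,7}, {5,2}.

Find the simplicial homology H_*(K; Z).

H_0 ≅ Z,  H_1 ≅ Z^4.

Take the total order 0 < 1 < 2 < 3 < 4 < 5 < 6 < 7 < 8 on the vertex set. Then K (dimension 1) consists of the simplices:

  0-simplices (9): [0], [1], [2], [3], [4], [5], [6], [7], [8]
  1-simplices (12): [0,4], [0,8], [1,4], [1,7], [2,4], [2,5], [3,4], [3,6], [4,5], [4,6], [4,7], [4,8]

Hence C_0 ≅ Z^9, C_1 ≅ Z^12.

Boundary ∂_1: C_1 → C_0 is given by ∂[p,q] = [q] − [p]. For instance
  ∂[0,8] = [8] − [0].
This gives a 9×12 integer matrix of rank 8; reducing to Smith normal form yields diagonal entries (1,1,1,1,1,1,1,1).

From H_k ≅ ker(∂_k) / im(∂_{k+1}) we obtain:

  H_0: rank C_0 − rank ∂_1 = 9 − 8 = 1, and the invariant factors of ∂_1 are all 1, so H_0 = Z.
  H_1: rank ker ∂_1 − rank ∂_2 = (12 − 8) − 0 = 4, and there is no ∂_2, so H_1 = Z^4.

As a check, the Euler characteristic is 9 − 12 = -3, which agrees with 1 − 4 = -3.
(K is a triangulation of a wedge of 4 circles.)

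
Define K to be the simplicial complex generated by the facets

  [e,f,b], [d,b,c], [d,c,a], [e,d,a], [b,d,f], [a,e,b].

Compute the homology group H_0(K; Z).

Take the total order a < b < c < d < e < f on the vertex set. Then K (dimension 2) consists of the simplices:

  0-simplices (6): a, b, c, d, e, f
  1-simplices (12): ab, ac, ad, ae, bc, bd, be, bf, cd, de, df, ef
  2-simplices (6): abe, acd, ade, bcd, bdf, bef

so the chain groups are C_0 ≅ Z^6, C_1 ≅ Z^12, C_2 ≅ Z^6.

∂_1: C_1 → C_0 maps an edge to its endpoints' difference, ∂[p,q] = q − p. For instance
  ∂ae = e − a.
The 6×12 boundary matrix has rank 5 and Smith normal form diag(1,1,1,1,1).

The boundary map ∂_2: C_2 → C_1 maps a triangle to the signed sum of its edges. For instance
  ∂bdf = df − bf + bd,
  ∂abe = be − ae + ab.
This gives a 12×6 integer matrix of rank 6; reducing to Smith normal form yields diagonal entries (1,1,1,1,1,1).

Now H_k = ker ∂_k / im ∂_{k+1}, so:

  H_0: rank C_0 − rank ∂_1 = 6 − 5 = 1, and the invariant factors of ∂_1 are all 1, so H_0 ≅ Z.

H_0 = Z.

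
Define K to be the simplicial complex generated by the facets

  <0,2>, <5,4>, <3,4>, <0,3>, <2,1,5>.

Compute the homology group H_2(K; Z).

H_2 = 0.

Take the total order 0 < 1 < 2 < 3 < 4 < 5 on the vertex set. Then K (dimension 2) consists of the simplices:

  0-simplices (6): [0], [1], [2], [3], [4], [5]
  1-simplices (7): [0,2], [0,3], [1,2], [1,5], [2,5], [3,4], [4,5]
  2-simplices (1): [1,2,5]

Hence C_0 ≅ Z^6, C_1 ≅ Z^7, C_2 ≅ Z^1.

Boundary ∂_1: C_1 → C_0 maps an edge to its endpoints' difference, ∂[p,q] = q − p. For instance
  ∂[0,2] = [2] − [0].
This gives a 6×7 integer matrix of rank 5; reducing to Smith normal form yields diagonal entries (1,1,1,1,1).

∂_2: C_2 → C_1 acts by ∂[p,q,r] = [q,r] − [p,r] + [p,q]. For instance
  ∂[1,2,5] = [2,5] − [1,5] + [1,2].
This gives a 7×1 integer matrix of rank 1; reducing to Smith normal form yields diagonal entries (1).

Computing H_k = (kernel of ∂_k) / (image of ∂_{k+1}):

  H_2: rank ker ∂_2 − rank ∂_3 = (1 − 1) − 0 = 0, and there is no ∂_3, so H_2 ≅ 0.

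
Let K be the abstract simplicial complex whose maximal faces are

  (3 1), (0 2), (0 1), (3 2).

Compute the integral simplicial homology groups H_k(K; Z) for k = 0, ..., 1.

Take the total order 0 < 1 < 2 < 3 on the vertex set. Then K (dimension 1) consists of the simplices:

  0-simplices (4): [0], [1], [2], [3]
  1-simplices (4): [0,1], [0,2], [1,3], [2,3]

so the chain groups are C_0 ≅ Z^4, C_1 ≅ Z^4.

Boundary ∂_1: C_1 → C_0 is given by ∂[p,q] = [q] − [p]. For instance
  ∂[2,3] = [3] − [2].
The resulting 4×4 matrix has rank 3, and its Smith normal form has invariant factors (1,1,1).

Now H_k = ker ∂_k / im ∂_{k+1}, so:

  H_0: rank C_0 − rank ∂_1 = 4 − 3 = 1, and the invariant factors of ∂_1 are all 1, so H_0 = Z.
  H_1: rank ker ∂_1 − rank ∂_2 = (4 − 3) − 0 = 1, and there is no ∂_2, so H_1 = Z.

H_0 = Z,  H_1 = Z.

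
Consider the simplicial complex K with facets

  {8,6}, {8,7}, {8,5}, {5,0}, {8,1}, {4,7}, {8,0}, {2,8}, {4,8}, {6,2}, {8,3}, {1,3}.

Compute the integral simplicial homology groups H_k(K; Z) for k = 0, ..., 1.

H_0 ≅ Z,  H_1 ≅ Z^4.

Order the vertices as 0 < 1 < 2 < 3 < 4 < 5 < 6 < 7 < 8. Listing each simplex with vertices in this order, K has dimension 1 with simplices:

  0-simplices (9): [0], [1], [2], [3], [4], [5], [6], [7], [8]
  1-simplices (12): [0,5], [0,8], [1,3], [1,8], [2,6], [2,8], [3,8], [4,7], [4,8], [5,8], [6,8], [7,8]

so the chain groups are C_0 ≅ Z^9, C_1 ≅ Z^12.

Boundary ∂_1: C_1 → C_0 maps an edge to its endpoints' difference, ∂[p,q] = q − p. For instance
  ∂[3,8] = [8] − [3].
As a 9×12 matrix over Z this has rank 8, with invariant factors (1,1,1,1,1,1,1,1).

Now H_k = ker ∂_k / im ∂_{k+1}, so:

  H_0: rank C_0 − rank ∂_1 = 9 − 8 = 1, and the invariant factors of ∂_1 are all 1, so H_0 = Z.
  H_1: rank ker ∂_1 − rank ∂_2 = (12 − 8) − 0 = 4, and there is no ∂_2, so H_1 = Z^4.

As a check, the Euler characteristic is 9 − 12 = -3, which agrees with 1 − 4 = -3.
(K is a triangulation of a wedge of 4 circles.)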